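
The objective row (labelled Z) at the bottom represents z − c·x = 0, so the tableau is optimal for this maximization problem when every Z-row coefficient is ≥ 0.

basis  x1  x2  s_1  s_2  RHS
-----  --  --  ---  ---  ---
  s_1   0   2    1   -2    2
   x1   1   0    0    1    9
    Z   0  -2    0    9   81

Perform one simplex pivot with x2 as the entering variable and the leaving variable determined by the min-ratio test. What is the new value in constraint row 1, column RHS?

Ratio test on column x2 — row 1: 2/2 = 1; row 2: entry 0 ≤ 0. Minimum is 1 at row 1 (s_1 leaves); pivot element 2.
Divide row 1 by 2; eliminate column x2 from the other rows.
In the new row 1, the RHS entry is the old entry divided by the pivot: 2/2 = 1.

1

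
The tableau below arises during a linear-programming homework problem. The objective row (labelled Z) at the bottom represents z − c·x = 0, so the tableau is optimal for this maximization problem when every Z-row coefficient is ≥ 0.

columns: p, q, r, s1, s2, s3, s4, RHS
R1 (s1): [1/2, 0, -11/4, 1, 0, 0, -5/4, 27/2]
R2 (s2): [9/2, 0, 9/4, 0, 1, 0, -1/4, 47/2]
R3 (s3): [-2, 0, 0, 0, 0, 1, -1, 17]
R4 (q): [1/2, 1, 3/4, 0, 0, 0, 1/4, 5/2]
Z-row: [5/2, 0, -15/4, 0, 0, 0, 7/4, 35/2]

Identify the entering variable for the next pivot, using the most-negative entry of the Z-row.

r

Negative Z-row entries: r: -15/4.
The most negative is -15/4 in column r, so r enters.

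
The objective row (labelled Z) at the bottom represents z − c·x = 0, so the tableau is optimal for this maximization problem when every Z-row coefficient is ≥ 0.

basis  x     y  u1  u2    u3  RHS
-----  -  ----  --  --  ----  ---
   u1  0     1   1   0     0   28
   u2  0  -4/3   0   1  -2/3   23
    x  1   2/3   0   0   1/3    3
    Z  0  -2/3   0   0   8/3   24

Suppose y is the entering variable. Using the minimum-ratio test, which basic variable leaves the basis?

Column y entries and ratios — u1: 28/1 = 28; u2: -4/3 ≤ 0, skip; x: 3/(2/3) = 9/2.
Smallest ratio is 9/2 in the row of x, so x leaves.

x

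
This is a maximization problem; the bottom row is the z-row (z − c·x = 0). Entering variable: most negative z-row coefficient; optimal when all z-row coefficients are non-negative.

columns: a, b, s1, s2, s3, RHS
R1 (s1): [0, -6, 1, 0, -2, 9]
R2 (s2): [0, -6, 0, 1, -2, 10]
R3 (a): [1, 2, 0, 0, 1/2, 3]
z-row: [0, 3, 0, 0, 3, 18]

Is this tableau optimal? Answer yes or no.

yes

Every z-row coefficient is ≥ 0, so the tableau is optimal.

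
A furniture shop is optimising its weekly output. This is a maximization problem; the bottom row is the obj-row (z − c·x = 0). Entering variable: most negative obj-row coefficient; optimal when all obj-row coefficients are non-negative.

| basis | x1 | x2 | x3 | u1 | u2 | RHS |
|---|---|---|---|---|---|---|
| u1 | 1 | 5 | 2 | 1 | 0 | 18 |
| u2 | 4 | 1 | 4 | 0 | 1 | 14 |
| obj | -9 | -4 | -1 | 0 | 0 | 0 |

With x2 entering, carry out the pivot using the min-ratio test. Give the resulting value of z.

72/5

Ratio test on column x2 — row 1: 18/5 = 18/5; row 2: 14/1 = 14. Minimum is 18/5 at row 1 (u1 leaves); pivot element 5.
Pivot on row 1; the obj-row RHS becomes 0 − (-4)·(18/5) = 72/5.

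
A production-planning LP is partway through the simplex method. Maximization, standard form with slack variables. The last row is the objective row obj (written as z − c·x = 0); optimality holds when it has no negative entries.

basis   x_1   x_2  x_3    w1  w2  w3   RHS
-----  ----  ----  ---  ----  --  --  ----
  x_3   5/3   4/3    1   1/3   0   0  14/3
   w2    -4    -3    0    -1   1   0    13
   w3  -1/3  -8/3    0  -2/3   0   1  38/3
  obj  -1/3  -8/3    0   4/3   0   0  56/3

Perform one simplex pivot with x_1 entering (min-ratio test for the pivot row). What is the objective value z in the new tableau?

98/5

Ratio test on column x_1 — row 1: (14/3)/(5/3) = 14/5; row 2: entry -4 ≤ 0; row 3: entry -1/3 ≤ 0. Minimum is 14/5 at row 1 (x_3 leaves); pivot element 5/3.
Pivot on row 1; the obj-row RHS becomes 56/3 − (-1/3)·(14/5) = 98/5.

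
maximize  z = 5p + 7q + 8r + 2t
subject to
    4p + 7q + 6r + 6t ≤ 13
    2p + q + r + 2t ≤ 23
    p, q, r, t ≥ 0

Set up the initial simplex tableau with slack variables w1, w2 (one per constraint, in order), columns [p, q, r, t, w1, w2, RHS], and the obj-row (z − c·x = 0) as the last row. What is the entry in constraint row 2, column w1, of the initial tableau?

Slack w1 belongs to constraint 1; its column is the unit vector e_1, so the entry in row 2 is 0.

0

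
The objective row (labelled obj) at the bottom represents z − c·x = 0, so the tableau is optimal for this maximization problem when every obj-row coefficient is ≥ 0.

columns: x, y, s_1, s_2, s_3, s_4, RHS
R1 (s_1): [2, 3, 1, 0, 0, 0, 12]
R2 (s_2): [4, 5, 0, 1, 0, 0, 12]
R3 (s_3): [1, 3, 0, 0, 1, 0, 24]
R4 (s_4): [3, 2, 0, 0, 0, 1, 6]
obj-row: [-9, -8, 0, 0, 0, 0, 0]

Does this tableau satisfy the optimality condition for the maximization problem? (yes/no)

The obj-row has a negative entry -9 in column x, so it is not optimal.

no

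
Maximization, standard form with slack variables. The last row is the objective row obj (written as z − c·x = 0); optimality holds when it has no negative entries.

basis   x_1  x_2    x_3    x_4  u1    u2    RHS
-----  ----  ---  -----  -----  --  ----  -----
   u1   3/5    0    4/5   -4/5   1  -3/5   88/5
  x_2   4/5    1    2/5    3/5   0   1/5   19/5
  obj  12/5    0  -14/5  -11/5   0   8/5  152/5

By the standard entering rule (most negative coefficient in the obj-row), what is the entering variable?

Negative obj-row entries: x_3: -14/5, x_4: -11/5.
The most negative is -14/5 in column x_3, so x_3 enters.

x_3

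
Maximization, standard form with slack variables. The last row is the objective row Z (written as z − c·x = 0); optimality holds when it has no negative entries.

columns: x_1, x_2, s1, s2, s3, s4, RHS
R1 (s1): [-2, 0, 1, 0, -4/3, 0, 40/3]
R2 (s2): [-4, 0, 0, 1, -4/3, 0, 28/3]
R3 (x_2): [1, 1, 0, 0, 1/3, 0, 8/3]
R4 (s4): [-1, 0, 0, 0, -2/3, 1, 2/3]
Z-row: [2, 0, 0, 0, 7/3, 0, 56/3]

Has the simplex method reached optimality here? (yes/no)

Every Z-row coefficient is ≥ 0, so the tableau is optimal.

yes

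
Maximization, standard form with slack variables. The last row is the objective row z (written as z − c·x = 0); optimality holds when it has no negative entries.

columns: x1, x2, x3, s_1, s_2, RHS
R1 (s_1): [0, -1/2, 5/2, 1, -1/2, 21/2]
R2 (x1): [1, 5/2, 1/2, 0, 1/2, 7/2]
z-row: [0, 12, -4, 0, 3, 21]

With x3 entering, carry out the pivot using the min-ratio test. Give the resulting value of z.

Ratio test on column x3 — row 1: (21/2)/(5/2) = 21/5; row 2: (7/2)/(1/2) = 7. Minimum is 21/5 at row 1 (s_1 leaves); pivot element 5/2.
Pivot on row 1; the z-row RHS becomes 21 − (-4)·(21/5) = 189/5.

189/5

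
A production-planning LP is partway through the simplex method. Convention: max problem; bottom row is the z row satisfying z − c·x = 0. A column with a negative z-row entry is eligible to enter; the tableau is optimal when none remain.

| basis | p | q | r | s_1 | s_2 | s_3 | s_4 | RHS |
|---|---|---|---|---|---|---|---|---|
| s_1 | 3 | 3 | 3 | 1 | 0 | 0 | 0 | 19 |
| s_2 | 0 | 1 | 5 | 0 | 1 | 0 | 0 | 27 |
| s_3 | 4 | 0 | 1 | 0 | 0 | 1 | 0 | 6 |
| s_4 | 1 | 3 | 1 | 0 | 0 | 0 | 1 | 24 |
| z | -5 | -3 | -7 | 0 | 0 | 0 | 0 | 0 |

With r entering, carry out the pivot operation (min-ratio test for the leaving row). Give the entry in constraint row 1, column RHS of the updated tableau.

14/5

Ratio test on column r — row 1: 19/3 = 19/3; row 2: 27/5 = 27/5; row 3: 6/1 = 6; row 4: 24/1 = 24. Minimum is 27/5 at row 2 (s_2 leaves); pivot element 5.
Divide row 2 by 5; eliminate column r from the other rows.
Row 1 update in column RHS: 19 − 3·(27/5) = 14/5.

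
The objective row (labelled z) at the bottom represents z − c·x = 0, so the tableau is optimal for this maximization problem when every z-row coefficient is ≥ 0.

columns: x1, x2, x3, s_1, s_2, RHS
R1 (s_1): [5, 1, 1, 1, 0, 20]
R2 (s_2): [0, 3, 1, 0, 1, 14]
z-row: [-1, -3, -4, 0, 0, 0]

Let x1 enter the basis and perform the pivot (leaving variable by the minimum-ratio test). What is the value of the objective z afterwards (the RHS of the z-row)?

4

Ratio test on column x1 — row 1: 20/5 = 4; row 2: entry 0 ≤ 0. Minimum is 4 at row 1 (s_1 leaves); pivot element 5.
Pivot on row 1; the z-row RHS becomes 0 − (-1)·4 = 4.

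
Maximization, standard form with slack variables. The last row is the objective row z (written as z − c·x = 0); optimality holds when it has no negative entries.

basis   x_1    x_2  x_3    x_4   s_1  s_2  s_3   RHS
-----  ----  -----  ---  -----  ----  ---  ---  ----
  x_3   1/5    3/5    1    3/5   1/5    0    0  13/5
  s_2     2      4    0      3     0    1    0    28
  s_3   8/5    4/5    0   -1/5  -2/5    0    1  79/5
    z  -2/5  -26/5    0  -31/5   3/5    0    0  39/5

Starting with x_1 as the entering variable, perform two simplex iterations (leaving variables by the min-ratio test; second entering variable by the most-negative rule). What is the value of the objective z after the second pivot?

18

Ratio test on column x_1 — row 1: (13/5)/(1/5) = 13; row 2: 28/2 = 14; row 3: (79/5)/(8/5) = 79/8. Minimum is 79/8 at row 3 (s_3 leaves); pivot element 8/5.
Pivot on row 3; the z-row RHS becomes 39/5 − (-2/5)·(79/8) = 47/4.
Next entering variable (most negative z-row entry -25/4): x_4.
Ratio test on column x_4 — row 1: (5/8)/(5/8) = 1; row 2: (33/4)/(13/4) = 33/13; row 3: entry -1/8 ≤ 0. Minimum is 1 at row 1 (x_3 leaves); pivot element 5/8.
After the second pivot the z-row RHS is 47/4 − (-25/4)·1 = 18.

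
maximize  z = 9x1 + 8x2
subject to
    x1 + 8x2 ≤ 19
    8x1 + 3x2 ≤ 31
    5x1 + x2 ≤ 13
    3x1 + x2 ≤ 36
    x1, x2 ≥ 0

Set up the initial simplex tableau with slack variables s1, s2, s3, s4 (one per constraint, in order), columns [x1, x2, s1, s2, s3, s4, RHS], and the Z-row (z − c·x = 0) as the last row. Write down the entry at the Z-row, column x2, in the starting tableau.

The Z-row carries the negated objective coefficients: the x2 entry is -8.

-8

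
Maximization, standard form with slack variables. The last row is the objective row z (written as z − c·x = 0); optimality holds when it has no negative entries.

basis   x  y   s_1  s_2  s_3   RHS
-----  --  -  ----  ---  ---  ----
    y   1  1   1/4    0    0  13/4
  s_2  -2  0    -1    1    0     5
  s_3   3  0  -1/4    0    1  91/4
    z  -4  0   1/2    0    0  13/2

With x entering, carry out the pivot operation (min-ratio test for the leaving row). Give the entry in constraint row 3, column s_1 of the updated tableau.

Ratio test on column x — row 1: (13/4)/1 = 13/4; row 2: entry -2 ≤ 0; row 3: (91/4)/3 = 91/12. Minimum is 13/4 at row 1 (y leaves); pivot element 1.
Divide row 1 by 1; eliminate column x from the other rows.
Row 3 update in column s_1: -1/4 − 3·(1/4) = -1.

-1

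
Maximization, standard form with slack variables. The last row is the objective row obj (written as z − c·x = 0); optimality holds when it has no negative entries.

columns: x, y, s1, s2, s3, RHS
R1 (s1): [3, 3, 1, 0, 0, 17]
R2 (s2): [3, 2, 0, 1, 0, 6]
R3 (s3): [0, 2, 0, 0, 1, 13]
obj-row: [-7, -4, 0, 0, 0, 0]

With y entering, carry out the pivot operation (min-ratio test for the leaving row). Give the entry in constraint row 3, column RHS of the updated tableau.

Ratio test on column y — row 1: 17/3 = 17/3; row 2: 6/2 = 3; row 3: 13/2 = 13/2. Minimum is 3 at row 2 (s2 leaves); pivot element 2.
Divide row 2 by 2; eliminate column y from the other rows.
Row 3 update in column RHS: 13 − 2·3 = 7.

7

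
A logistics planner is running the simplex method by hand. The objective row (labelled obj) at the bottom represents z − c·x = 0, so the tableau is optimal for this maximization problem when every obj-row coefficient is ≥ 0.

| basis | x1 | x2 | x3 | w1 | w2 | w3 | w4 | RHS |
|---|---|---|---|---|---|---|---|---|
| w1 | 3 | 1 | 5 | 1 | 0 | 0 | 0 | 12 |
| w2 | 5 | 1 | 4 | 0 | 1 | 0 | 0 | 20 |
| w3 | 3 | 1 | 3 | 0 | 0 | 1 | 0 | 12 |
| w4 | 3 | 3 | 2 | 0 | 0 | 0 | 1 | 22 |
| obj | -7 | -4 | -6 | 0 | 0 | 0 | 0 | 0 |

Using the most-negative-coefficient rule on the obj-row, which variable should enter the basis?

Negative obj-row entries: x1: -7, x2: -4, x3: -6.
The most negative is -7 in column x1, so x1 enters.

x1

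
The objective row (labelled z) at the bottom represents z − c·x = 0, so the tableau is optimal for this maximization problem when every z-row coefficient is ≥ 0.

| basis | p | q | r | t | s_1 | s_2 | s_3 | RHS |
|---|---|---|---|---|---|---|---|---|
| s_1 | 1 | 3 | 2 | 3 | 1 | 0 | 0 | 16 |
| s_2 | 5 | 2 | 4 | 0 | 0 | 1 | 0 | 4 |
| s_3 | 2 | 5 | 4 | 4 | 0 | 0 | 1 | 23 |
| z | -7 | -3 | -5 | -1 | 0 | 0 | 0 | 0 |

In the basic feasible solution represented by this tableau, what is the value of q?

0

q is not in the basis, so in the current basic feasible solution q = 0.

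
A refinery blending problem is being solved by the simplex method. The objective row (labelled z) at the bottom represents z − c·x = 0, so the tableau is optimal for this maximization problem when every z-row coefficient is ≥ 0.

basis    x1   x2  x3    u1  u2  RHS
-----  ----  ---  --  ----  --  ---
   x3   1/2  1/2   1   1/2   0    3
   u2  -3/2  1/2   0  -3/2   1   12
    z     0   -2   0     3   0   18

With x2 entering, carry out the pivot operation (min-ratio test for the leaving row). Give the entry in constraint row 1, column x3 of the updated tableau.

2

Ratio test on column x2 — row 1: 3/(1/2) = 6; row 2: 12/(1/2) = 24. Minimum is 6 at row 1 (x3 leaves); pivot element 1/2.
Divide row 1 by 1/2; eliminate column x2 from the other rows.
In the new row 1, the x3 entry is the old entry divided by the pivot: 1/(1/2) = 2.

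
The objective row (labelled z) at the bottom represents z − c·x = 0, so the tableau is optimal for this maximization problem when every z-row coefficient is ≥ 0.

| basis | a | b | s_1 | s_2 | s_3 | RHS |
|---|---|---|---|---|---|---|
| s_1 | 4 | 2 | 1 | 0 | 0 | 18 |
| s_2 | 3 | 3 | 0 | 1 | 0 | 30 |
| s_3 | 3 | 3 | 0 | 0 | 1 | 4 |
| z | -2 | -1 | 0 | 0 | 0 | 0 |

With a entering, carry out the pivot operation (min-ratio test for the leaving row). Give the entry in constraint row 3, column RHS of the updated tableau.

4/3

Ratio test on column a — row 1: 18/4 = 9/2; row 2: 30/3 = 10; row 3: 4/3 = 4/3. Minimum is 4/3 at row 3 (s_3 leaves); pivot element 3.
Divide row 3 by 3; eliminate column a from the other rows.
In the new row 3, the RHS entry is the old entry divided by the pivot: 4/3 = 4/3.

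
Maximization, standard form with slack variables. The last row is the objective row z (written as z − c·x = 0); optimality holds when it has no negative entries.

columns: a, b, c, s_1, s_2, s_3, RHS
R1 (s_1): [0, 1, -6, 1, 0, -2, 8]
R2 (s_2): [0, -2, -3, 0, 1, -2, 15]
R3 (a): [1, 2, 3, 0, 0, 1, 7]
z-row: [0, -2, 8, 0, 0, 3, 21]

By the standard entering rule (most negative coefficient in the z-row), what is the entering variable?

b

Negative z-row entries: b: -2.
The most negative is -2 in column b, so b enters.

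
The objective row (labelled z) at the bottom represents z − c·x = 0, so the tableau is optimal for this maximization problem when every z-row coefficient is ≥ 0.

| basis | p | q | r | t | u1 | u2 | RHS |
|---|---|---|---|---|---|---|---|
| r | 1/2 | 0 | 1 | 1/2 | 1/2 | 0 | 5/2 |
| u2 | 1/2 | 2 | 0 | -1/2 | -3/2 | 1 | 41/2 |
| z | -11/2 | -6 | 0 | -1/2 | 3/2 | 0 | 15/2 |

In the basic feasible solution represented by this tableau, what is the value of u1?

0

u1 is not in the basis, so in the current basic feasible solution u1 = 0.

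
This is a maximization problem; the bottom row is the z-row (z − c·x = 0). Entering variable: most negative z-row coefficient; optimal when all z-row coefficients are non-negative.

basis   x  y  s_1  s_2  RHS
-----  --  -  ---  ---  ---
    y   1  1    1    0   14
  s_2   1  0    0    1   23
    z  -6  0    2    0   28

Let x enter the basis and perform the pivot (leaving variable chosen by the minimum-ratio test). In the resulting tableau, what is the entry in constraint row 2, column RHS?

9

Ratio test on column x — row 1: 14/1 = 14; row 2: 23/1 = 23. Minimum is 14 at row 1 (y leaves); pivot element 1.
Divide row 1 by 1; eliminate column x from the other rows.
Row 2 update in column RHS: 23 − 1·14 = 9.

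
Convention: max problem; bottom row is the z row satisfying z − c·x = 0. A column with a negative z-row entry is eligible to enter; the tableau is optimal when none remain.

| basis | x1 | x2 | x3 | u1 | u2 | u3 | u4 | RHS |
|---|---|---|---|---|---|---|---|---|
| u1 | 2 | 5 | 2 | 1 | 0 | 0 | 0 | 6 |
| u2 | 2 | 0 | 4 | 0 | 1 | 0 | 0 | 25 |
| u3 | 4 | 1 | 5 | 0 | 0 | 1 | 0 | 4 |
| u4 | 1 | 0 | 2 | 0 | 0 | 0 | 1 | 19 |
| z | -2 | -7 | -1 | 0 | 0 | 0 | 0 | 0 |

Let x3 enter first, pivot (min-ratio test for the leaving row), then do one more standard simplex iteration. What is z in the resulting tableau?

Ratio test on column x3 — row 1: 6/2 = 3; row 2: 25/4 = 25/4; row 3: 4/5 = 4/5; row 4: 19/2 = 19/2. Minimum is 4/5 at row 3 (u3 leaves); pivot element 5.
Pivot on row 3; the z-row RHS becomes 0 − (-1)·(4/5) = 4/5.
Next entering variable (most negative z-row entry -34/5): x2.
Ratio test on column x2 — row 1: (22/5)/(23/5) = 22/23; row 2: entry -4/5 ≤ 0; row 3: (4/5)/(1/5) = 4; row 4: entry -2/5 ≤ 0. Minimum is 22/23 at row 1 (u1 leaves); pivot element 23/5.
After the second pivot the z-row RHS is 4/5 − (-34/5)·(22/23) = 168/23.

168/23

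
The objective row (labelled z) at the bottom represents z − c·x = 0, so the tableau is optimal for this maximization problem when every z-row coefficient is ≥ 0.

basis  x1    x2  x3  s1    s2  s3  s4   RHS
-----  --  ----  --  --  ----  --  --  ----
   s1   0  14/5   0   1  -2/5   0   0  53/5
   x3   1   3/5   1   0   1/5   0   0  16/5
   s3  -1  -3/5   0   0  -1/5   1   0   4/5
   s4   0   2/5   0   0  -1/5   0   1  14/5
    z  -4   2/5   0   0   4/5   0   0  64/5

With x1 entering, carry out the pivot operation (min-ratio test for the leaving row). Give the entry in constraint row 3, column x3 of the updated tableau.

Ratio test on column x1 — row 1: entry 0 ≤ 0; row 2: (16/5)/1 = 16/5; row 3: entry -1 ≤ 0; row 4: entry 0 ≤ 0. Minimum is 16/5 at row 2 (x3 leaves); pivot element 1.
Divide row 2 by 1; eliminate column x1 from the other rows.
Row 3 update in column x3: 0 − (-1)·1 = 1.

1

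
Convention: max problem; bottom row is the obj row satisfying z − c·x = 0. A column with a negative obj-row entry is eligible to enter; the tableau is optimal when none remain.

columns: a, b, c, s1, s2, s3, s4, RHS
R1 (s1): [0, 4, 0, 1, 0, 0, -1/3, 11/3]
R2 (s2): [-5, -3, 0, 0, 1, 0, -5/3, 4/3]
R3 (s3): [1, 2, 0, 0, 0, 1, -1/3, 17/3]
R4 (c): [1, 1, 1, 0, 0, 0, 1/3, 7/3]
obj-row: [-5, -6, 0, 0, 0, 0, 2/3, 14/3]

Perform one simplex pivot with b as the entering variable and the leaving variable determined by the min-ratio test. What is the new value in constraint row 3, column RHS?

Ratio test on column b — row 1: (11/3)/4 = 11/12; row 2: entry -3 ≤ 0; row 3: (17/3)/2 = 17/6; row 4: (7/3)/1 = 7/3. Minimum is 11/12 at row 1 (s1 leaves); pivot element 4.
Divide row 1 by 4; eliminate column b from the other rows.
Row 3 update in column RHS: 17/3 − 2·(11/12) = 23/6.

23/6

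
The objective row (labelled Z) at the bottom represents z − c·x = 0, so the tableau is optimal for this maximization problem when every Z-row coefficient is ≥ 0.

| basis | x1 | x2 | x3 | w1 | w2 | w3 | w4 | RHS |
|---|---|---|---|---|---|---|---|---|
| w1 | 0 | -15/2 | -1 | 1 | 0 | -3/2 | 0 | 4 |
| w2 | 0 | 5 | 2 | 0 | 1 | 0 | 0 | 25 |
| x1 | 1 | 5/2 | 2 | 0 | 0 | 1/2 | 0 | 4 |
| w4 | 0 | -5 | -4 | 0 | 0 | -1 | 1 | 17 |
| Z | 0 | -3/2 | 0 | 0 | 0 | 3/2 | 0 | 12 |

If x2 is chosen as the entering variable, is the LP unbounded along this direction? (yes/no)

Column x2 has positive entries in row(s) 2, 3, so the ratio test bounds it — not unbounded.

no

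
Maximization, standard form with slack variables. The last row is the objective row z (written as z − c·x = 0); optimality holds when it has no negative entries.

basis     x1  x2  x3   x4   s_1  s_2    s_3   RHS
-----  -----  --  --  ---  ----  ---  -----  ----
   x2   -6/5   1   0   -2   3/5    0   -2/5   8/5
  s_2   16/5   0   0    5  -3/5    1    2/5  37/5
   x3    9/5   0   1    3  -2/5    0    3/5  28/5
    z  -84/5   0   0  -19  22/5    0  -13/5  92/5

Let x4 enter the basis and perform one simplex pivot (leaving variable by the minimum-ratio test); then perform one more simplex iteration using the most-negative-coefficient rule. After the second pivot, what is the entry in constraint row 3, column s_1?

Ratio test on column x4 — row 1: entry -2 ≤ 0; row 2: (37/5)/5 = 37/25; row 3: (28/5)/3 = 28/15. Minimum is 37/25 at row 2 (s_2 leaves); pivot element 5.
Divide row 2 by 5; eliminate column x4 from the other rows.
Second iteration: most negative z-row entry is -116/25 in column x1, so x1 enters.
Ratio test on column x1 — row 1: (114/25)/(2/25) = 57; row 2: (37/25)/(16/25) = 37/16; row 3: entry -3/25 ≤ 0. Minimum is 37/16 at row 2 (x4 leaves); pivot element 16/25.
Divide row 2 by 16/25; eliminate column x1 from the other rows.
After both pivots, the entry at constraint row 3, column s_1 is -1/16.

-1/16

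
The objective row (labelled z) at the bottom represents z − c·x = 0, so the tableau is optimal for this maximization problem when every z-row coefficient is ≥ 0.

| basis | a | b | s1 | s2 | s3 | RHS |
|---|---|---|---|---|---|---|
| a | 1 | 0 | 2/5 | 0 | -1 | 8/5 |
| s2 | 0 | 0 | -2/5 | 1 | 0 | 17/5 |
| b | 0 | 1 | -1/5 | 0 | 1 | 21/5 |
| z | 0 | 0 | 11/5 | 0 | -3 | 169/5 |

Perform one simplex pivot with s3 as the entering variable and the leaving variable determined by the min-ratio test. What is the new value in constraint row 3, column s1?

Ratio test on column s3 — row 1: entry -1 ≤ 0; row 2: entry 0 ≤ 0; row 3: (21/5)/1 = 21/5. Minimum is 21/5 at row 3 (b leaves); pivot element 1.
Divide row 3 by 1; eliminate column s3 from the other rows.
In the new row 3, the s1 entry is the old entry divided by the pivot: (-1/5)/1 = -1/5.

-1/5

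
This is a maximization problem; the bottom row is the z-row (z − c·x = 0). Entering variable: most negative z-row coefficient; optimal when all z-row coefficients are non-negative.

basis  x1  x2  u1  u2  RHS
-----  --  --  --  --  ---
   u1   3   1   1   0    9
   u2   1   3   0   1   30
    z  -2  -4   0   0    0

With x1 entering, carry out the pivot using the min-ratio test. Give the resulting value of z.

Ratio test on column x1 — row 1: 9/3 = 3; row 2: 30/1 = 30. Minimum is 3 at row 1 (u1 leaves); pivot element 3.
Pivot on row 1; the z-row RHS becomes 0 − (-2)·3 = 6.

6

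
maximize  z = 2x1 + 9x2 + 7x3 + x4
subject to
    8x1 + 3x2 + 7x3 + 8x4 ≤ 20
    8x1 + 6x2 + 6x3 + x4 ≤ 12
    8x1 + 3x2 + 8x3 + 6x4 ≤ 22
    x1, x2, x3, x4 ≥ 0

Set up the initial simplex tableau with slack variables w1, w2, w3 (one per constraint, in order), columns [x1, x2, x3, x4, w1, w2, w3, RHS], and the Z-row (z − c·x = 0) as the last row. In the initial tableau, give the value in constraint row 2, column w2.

Slack w2 belongs to constraint 2; its column is the unit vector e_2, so the entry in row 2 is 1.

1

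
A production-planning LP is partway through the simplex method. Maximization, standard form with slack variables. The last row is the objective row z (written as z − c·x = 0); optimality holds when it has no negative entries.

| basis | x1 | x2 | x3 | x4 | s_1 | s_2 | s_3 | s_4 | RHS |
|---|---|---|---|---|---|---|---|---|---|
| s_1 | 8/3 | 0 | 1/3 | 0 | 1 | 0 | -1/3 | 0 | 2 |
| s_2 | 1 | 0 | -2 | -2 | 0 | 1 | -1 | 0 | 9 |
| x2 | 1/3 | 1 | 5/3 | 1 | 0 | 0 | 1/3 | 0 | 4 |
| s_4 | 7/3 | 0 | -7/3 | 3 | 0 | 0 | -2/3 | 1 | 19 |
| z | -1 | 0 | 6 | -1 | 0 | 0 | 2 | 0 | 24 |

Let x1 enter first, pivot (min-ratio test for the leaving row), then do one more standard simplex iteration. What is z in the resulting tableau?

Ratio test on column x1 — row 1: 2/(8/3) = 3/4; row 2: 9/1 = 9; row 3: 4/(1/3) = 12; row 4: 19/(7/3) = 57/7. Minimum is 3/4 at row 1 (s_1 leaves); pivot element 8/3.
Pivot on row 1; the z-row RHS becomes 24 − (-1)·(3/4) = 99/4.
Next entering variable (most negative z-row entry -1): x4.
Ratio test on column x4 — row 1: entry 0 ≤ 0; row 2: entry -2 ≤ 0; row 3: (15/4)/1 = 15/4; row 4: (69/4)/3 = 23/4. Minimum is 15/4 at row 3 (x2 leaves); pivot element 1.
After the second pivot the z-row RHS is 99/4 − (-1)·(15/4) = 57/2.

57/2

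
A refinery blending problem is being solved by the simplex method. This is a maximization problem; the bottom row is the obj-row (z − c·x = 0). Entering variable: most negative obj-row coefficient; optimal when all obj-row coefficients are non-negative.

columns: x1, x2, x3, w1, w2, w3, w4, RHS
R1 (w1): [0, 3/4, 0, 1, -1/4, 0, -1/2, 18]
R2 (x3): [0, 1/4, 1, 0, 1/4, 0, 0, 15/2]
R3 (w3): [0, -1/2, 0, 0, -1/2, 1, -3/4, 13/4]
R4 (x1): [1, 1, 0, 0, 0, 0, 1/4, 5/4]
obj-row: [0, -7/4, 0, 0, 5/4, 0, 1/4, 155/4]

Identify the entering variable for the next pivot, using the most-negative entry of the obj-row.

Negative obj-row entries: x2: -7/4.
The most negative is -7/4 in column x2, so x2 enters.

x2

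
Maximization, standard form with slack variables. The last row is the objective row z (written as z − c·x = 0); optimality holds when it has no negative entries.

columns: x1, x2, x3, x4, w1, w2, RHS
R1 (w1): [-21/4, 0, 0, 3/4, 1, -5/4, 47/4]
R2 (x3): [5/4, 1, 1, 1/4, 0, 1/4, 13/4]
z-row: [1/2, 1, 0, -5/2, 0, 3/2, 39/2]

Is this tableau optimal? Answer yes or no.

no

The z-row has a negative entry -5/2 in column x4, so it is not optimal.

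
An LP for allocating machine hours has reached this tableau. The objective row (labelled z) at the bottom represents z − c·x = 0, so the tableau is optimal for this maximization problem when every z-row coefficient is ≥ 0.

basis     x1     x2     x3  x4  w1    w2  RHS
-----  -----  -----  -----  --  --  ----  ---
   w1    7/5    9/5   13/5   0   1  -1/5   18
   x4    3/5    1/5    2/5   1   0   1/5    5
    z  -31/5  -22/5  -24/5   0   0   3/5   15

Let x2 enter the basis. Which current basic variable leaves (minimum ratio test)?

w1

Column x2 entries and ratios — w1: 18/(9/5) = 10; x4: 5/(1/5) = 25.
Smallest ratio is 10 in the row of w1, so w1 leaves.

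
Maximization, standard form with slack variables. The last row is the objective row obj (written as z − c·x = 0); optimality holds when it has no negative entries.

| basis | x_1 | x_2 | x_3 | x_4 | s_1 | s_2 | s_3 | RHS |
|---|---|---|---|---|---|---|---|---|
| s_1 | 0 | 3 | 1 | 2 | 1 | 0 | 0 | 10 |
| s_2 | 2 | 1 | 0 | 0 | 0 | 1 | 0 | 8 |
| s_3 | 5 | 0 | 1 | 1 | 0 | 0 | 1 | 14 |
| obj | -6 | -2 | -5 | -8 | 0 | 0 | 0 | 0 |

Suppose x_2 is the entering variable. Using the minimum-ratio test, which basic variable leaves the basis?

s_1

Column x_2 entries and ratios — s_1: 10/3 = 10/3; s_2: 8/1 = 8; s_3: 0 ≤ 0, skip.
Smallest ratio is 10/3 in the row of s_1, so s_1 leaves.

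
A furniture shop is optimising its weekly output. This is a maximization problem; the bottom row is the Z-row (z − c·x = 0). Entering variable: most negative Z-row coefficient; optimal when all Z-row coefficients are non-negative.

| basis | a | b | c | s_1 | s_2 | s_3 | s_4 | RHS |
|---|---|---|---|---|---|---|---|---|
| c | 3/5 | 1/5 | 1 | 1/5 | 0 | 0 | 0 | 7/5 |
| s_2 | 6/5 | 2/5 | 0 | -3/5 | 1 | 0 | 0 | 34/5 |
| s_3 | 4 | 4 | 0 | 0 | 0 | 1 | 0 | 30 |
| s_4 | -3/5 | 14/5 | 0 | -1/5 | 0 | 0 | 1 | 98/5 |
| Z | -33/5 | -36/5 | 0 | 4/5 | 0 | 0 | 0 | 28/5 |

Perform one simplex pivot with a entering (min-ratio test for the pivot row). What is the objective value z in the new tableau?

Ratio test on column a — row 1: (7/5)/(3/5) = 7/3; row 2: (34/5)/(6/5) = 17/3; row 3: 30/4 = 15/2; row 4: entry -3/5 ≤ 0. Minimum is 7/3 at row 1 (c leaves); pivot element 3/5.
Pivot on row 1; the Z-row RHS becomes 28/5 − (-33/5)·(7/3) = 21.

21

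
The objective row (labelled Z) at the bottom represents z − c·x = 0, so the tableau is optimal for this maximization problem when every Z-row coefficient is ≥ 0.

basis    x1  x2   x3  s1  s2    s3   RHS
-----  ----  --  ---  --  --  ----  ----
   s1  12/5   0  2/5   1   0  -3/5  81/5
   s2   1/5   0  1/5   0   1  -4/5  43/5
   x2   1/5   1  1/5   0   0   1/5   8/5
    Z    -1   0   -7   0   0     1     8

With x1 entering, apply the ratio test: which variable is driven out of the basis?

s1

Column x1 entries and ratios — s1: (81/5)/(12/5) = 27/4; s2: (43/5)/(1/5) = 43; x2: (8/5)/(1/5) = 8.
Smallest ratio is 27/4 in the row of s1, so s1 leaves.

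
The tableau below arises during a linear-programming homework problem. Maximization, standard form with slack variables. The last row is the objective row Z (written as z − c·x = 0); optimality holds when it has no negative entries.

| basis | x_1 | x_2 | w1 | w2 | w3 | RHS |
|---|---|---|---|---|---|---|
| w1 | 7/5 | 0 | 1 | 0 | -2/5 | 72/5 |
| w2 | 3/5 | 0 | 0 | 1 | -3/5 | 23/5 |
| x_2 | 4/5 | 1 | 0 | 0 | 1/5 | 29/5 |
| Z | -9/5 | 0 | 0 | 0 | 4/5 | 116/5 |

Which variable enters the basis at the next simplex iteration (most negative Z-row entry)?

Negative Z-row entries: x_1: -9/5.
The most negative is -9/5 in column x_1, so x_1 enters.

x_1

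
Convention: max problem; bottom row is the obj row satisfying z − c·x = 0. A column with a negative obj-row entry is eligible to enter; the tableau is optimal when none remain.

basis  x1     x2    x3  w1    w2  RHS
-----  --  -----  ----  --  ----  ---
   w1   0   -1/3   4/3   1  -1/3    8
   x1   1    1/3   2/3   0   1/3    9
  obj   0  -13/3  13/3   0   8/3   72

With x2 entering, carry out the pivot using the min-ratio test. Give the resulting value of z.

189

Ratio test on column x2 — row 1: entry -1/3 ≤ 0; row 2: 9/(1/3) = 27. Minimum is 27 at row 2 (x1 leaves); pivot element 1/3.
Pivot on row 2; the obj-row RHS becomes 72 − (-13/3)·27 = 189.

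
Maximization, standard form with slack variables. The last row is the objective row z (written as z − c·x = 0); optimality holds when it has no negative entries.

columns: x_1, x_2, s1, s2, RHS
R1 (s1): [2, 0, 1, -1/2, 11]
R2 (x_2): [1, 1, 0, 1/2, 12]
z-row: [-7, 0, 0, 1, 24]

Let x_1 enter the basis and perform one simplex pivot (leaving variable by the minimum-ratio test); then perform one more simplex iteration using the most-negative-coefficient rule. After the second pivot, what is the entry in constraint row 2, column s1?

-2/3

Ratio test on column x_1 — row 1: 11/2 = 11/2; row 2: 12/1 = 12. Minimum is 11/2 at row 1 (s1 leaves); pivot element 2.
Divide row 1 by 2; eliminate column x_1 from the other rows.
Second iteration: most negative z-row entry is -3/4 in column s2, so s2 enters.
Ratio test on column s2 — row 1: entry -1/4 ≤ 0; row 2: (13/2)/(3/4) = 26/3. Minimum is 26/3 at row 2 (x_2 leaves); pivot element 3/4.
Divide row 2 by 3/4; eliminate column s2 from the other rows.
After both pivots, the entry at constraint row 2, column s1 is -2/3.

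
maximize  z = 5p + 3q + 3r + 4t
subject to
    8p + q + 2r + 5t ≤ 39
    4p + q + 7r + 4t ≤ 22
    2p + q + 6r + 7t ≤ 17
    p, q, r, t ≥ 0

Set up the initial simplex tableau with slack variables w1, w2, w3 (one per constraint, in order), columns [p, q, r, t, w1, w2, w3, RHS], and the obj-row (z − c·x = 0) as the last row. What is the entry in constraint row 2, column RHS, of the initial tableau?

22

The RHS of constraint 2 is b_2 = 22.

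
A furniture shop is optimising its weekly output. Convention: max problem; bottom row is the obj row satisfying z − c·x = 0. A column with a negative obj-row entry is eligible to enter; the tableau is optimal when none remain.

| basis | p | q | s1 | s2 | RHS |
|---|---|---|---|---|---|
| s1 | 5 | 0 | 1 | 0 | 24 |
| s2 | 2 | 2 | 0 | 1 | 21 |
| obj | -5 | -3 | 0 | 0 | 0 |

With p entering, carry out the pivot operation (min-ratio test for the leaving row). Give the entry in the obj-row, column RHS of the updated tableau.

Ratio test on column p — row 1: 24/5 = 24/5; row 2: 21/2 = 21/2. Minimum is 24/5 at row 1 (s1 leaves); pivot element 5.
Divide row 1 by 5; eliminate column p from the other rows.
obj-row update in column RHS: 0 − (-5)·(24/5) = 24.

24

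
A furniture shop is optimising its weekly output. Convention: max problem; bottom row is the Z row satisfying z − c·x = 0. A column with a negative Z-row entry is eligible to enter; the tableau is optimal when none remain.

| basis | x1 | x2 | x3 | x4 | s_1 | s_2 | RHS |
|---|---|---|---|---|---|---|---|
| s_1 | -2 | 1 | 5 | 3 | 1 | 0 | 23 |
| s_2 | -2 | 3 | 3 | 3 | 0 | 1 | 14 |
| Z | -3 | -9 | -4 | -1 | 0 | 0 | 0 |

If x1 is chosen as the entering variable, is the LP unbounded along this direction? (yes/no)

yes

Every constraint-row entry in column x1 is ≤ 0, so increasing x1 is unbounded.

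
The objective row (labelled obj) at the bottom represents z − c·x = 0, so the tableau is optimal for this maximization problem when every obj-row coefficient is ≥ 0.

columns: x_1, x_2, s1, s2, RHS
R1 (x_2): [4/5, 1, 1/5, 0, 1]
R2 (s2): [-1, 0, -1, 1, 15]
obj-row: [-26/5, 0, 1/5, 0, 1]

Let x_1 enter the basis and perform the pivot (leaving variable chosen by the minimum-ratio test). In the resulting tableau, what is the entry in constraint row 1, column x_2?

Ratio test on column x_1 — row 1: 1/(4/5) = 5/4; row 2: entry -1 ≤ 0. Minimum is 5/4 at row 1 (x_2 leaves); pivot element 4/5.
Divide row 1 by 4/5; eliminate column x_1 from the other rows.
In the new row 1, the x_2 entry is the old entry divided by the pivot: 1/(4/5) = 5/4.

5/4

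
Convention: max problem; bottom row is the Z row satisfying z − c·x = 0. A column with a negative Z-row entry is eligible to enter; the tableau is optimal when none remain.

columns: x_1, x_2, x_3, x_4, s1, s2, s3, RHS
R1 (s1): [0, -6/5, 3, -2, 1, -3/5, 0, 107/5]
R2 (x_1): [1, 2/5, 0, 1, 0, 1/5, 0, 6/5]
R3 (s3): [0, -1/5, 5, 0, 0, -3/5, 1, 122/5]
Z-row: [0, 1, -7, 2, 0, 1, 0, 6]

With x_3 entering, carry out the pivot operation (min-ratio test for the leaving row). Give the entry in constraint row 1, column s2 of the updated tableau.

Ratio test on column x_3 — row 1: (107/5)/3 = 107/15; row 2: entry 0 ≤ 0; row 3: (122/5)/5 = 122/25. Minimum is 122/25 at row 3 (s3 leaves); pivot element 5.
Divide row 3 by 5; eliminate column x_3 from the other rows.
Row 1 update in column s2: -3/5 − 3·(-3/25) = -6/25.

-6/25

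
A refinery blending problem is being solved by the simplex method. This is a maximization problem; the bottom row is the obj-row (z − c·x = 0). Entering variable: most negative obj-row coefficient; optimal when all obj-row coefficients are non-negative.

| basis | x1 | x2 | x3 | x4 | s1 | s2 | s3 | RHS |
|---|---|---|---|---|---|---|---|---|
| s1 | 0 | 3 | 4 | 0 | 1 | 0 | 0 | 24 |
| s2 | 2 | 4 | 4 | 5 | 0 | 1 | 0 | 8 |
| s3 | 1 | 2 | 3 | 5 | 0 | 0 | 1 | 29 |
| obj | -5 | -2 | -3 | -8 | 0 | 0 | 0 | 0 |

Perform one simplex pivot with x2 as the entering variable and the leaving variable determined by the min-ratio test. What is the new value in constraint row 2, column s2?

Ratio test on column x2 — row 1: 24/3 = 8; row 2: 8/4 = 2; row 3: 29/2 = 29/2. Minimum is 2 at row 2 (s2 leaves); pivot element 4.
Divide row 2 by 4; eliminate column x2 from the other rows.
In the new row 2, the s2 entry is the old entry divided by the pivot: 1/4 = 1/4.

1/4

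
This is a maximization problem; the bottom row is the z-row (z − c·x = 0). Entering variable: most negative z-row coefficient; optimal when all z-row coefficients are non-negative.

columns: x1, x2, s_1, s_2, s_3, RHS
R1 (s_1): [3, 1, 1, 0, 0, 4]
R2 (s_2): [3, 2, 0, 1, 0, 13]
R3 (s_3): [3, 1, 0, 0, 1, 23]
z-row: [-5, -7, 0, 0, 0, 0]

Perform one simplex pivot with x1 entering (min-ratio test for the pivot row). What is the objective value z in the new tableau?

20/3

Ratio test on column x1 — row 1: 4/3 = 4/3; row 2: 13/3 = 13/3; row 3: 23/3 = 23/3. Minimum is 4/3 at row 1 (s_1 leaves); pivot element 3.
Pivot on row 1; the z-row RHS becomes 0 − (-5)·(4/3) = 20/3.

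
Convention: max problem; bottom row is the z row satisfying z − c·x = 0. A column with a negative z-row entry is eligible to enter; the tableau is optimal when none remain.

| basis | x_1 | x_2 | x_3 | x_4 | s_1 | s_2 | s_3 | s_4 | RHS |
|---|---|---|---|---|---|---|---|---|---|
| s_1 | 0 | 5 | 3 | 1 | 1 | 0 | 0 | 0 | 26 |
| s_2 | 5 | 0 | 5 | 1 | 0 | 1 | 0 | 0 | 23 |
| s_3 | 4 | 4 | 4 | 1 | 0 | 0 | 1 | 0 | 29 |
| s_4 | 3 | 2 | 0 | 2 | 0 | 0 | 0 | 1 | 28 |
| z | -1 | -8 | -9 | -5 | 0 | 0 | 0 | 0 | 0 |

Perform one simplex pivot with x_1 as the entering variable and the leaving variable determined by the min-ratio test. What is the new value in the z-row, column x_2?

Ratio test on column x_1 — row 1: entry 0 ≤ 0; row 2: 23/5 = 23/5; row 3: 29/4 = 29/4; row 4: 28/3 = 28/3. Minimum is 23/5 at row 2 (s_2 leaves); pivot element 5.
Divide row 2 by 5; eliminate column x_1 from the other rows.
z-row update in column x_2: -8 − (-1)·0 = -8.

-8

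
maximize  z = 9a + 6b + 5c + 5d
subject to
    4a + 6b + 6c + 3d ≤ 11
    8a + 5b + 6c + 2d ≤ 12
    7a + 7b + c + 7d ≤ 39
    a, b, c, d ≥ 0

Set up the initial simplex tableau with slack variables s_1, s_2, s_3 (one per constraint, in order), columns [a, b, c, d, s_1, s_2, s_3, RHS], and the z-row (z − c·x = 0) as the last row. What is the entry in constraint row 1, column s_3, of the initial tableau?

0

Slack s_3 belongs to constraint 3; its column is the unit vector e_3, so the entry in row 1 is 0.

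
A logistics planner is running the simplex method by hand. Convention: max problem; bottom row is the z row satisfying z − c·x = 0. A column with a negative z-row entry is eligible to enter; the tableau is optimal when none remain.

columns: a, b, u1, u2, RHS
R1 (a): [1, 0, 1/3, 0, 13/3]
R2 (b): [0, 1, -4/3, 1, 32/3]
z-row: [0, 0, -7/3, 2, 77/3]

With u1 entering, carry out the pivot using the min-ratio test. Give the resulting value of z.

Ratio test on column u1 — row 1: (13/3)/(1/3) = 13; row 2: entry -4/3 ≤ 0. Minimum is 13 at row 1 (a leaves); pivot element 1/3.
Pivot on row 1; the z-row RHS becomes 77/3 − (-7/3)·13 = 56.

56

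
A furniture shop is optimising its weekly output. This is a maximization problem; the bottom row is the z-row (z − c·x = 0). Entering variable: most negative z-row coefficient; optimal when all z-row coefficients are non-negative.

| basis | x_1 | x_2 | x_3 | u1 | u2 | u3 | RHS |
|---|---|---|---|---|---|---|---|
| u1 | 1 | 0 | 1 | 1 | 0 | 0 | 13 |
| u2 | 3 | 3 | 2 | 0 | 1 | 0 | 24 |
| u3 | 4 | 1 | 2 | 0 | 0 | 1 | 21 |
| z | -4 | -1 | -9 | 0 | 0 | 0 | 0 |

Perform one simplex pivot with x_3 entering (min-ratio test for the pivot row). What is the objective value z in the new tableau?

Ratio test on column x_3 — row 1: 13/1 = 13; row 2: 24/2 = 12; row 3: 21/2 = 21/2. Minimum is 21/2 at row 3 (u3 leaves); pivot element 2.
Pivot on row 3; the z-row RHS becomes 0 − (-9)·(21/2) = 189/2.

189/2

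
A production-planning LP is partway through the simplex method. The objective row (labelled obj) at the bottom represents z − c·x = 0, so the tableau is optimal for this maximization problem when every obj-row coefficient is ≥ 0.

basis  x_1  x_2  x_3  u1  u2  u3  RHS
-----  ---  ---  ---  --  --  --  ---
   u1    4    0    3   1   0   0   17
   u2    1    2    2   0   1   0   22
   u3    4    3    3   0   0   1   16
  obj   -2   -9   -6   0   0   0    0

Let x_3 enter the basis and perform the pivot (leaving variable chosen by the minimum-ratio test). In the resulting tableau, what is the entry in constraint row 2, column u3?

-2/3

Ratio test on column x_3 — row 1: 17/3 = 17/3; row 2: 22/2 = 11; row 3: 16/3 = 16/3. Minimum is 16/3 at row 3 (u3 leaves); pivot element 3.
Divide row 3 by 3; eliminate column x_3 from the other rows.
Row 2 update in column u3: 0 − 2·(1/3) = -2/3.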